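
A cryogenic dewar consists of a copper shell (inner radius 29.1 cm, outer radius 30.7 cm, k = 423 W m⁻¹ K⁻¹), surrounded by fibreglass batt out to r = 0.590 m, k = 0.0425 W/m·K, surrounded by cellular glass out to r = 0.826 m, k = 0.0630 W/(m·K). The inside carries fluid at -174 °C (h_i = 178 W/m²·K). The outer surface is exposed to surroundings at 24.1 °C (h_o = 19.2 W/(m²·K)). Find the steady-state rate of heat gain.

Q = 55.8 W

Resistance network (inner→outer):
  R_conv,in = 1/(4πr²h) = 1/(4π·0.291²·178) = 0.005279 K/W
  R_copper = (1/0.291 − 1/0.307)/(4πk) = 0.1791/(4π·423) = 3.369×10^-5 K/W
  R_fibreglass batt = (1/0.307 − 1/0.590)/(4πk) = 1.562/(4π·0.0425) = 2.925 K/W
  R_cellular glass = (1/0.590 − 1/0.826)/(4πk) = 0.4843/(4π·0.0630) = 0.6117 K/W
  R_conv,out = 1/(4πr²h) = 1/(4π·0.826²·19.2) = 0.006075 K/W
ΣR = 0.005279 + 3.369×10^-5 + 2.925 + 0.6117 + 0.006075 = 3.548 K/W
Q = ΔT/ΣR = (-174 °C − 24.1 °C)/3.548 = -55.8 W
(Negative Q ⇒ heat flows inward; heat gain = 55.8 W.)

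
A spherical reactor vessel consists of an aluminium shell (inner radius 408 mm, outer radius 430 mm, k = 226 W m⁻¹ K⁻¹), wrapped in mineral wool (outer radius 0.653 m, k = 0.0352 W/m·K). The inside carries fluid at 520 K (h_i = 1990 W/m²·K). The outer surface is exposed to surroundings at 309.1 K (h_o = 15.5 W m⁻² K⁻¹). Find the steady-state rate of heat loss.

Q = 117 W

Treat each layer as a resistance in series:
  R_conv,in = 1/(4πr²h) = 1/(4π·0.408²·1990) = 2.402×10^-4 K/W
  R_aluminium = (1/0.408 − 1/0.430)/(4πk) = 0.1254/(4π·226) = 4.415×10^-5 K/W
  R_mineral wool = (1/0.430 − 1/0.653)/(4πk) = 0.7942/(4π·0.0352) = 1.795 K/W
  R_conv,out = 1/(4πr²h) = 1/(4π·0.653²·15.5) = 0.01204 K/W
ΣR = 2.402×10^-4 + 4.415×10^-5 + 1.795 + 0.01204 = 1.807 K/W
Q = ΔT/ΣR = (520 K − 309.1 K)/1.807 = 117 W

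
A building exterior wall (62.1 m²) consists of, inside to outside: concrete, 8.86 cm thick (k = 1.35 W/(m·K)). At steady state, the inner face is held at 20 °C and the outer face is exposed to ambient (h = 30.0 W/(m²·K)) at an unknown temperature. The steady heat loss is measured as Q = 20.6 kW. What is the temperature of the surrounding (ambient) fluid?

Series resistances:
  R_concrete = L/(kA) = 0.0886/(1.35·62.1) = 0.001057 K/W
  R_conv,out = 1/(hA) = 1/(30.0·62.1) = 5.368×10^-4 K/W
ΣR = 0.001594 K/W
ΔT = Q·ΣR = 20600 × 0.001594 = 32.84 K
Heat flows outward, so T_out = T_in − ΔT = 20 − 32.84 = -12.8 °C

T_out = -12.8 °C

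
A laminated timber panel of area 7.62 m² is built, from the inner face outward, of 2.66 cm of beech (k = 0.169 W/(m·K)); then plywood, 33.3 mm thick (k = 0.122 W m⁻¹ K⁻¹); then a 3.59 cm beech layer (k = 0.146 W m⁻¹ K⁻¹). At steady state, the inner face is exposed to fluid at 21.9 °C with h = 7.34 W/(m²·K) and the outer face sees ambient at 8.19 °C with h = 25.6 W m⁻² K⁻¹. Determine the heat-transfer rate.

Resistance network (inner→outer):
  R_conv,in = 1/(hA) = 1/(7.34·7.62) = 0.01788 K/W
  R_beech = L/(kA) = 0.0266/(0.169·7.62) = 0.02066 K/W
  R_plywood = L/(kA) = 0.0333/(0.122·7.62) = 0.03582 K/W
  R_beech = L/(kA) = 0.0359/(0.146·7.62) = 0.03227 K/W
  R_conv,out = 1/(hA) = 1/(25.6·7.62) = 0.005126 K/W
ΣR = 0.01788 + 0.02066 + 0.03582 + 0.03227 + 0.005126 = 0.1118 K/W
Q = ΔT/ΣR = (21.9 °C − 8.19 °C)/0.1118 = 123 W

Q = 123 W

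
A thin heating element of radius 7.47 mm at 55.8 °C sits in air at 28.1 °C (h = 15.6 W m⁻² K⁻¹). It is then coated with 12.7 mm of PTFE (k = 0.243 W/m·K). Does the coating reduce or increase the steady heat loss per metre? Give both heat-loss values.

Critical radius for a cylinder: r_cr = k/h = 0.0156 m = 1.56 cm.
Outer radius after coating: r₂ = 0.00747 + 0.0127 = 0.02017 m.
r₁ < r_cr < r₂: heat loss rises to a maximum at r_cr then falls. Whether the coating helps depends on whether Q(r₂) has dropped back below Q(r₁).
Bare: R = 1/(2πr₁h) = 1.366 m·K/W; Q = 27.7/1.366 = 20.3 W/m.
Coated: R = R_cond + R_conv = 1.156 m·K/W; Q = 27.7/1.156 = 24.0 W/m.

increases: 20.3 → 24.0 W/m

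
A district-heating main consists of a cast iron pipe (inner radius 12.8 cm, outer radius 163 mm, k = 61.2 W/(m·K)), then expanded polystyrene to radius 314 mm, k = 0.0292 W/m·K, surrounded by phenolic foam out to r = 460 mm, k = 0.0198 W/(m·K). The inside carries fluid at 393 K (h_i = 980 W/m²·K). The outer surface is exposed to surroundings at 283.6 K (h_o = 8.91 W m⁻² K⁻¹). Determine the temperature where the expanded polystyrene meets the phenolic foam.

Series thermal resistances, inner to outer:
  R'_conv,in = 1/(2πr h) = 1/(2π·0.128·980) = 0.001269 m·K/W
  R'_cast iron = ln(0.163/0.128)/(2πk) = 0.2417/(2π·61.2) = 6.286×10^-4 m·K/W
  R'_expanded polystyrene = ln(0.314/0.163)/(2πk) = 0.6556/(2π·0.0292) = 3.574 m·K/W
  R'_phenolic foam = ln(0.460/0.314)/(2πk) = 0.3818/(2π·0.0198) = 3.069 m·K/W
  R'_conv,out = 1/(2πr h) = 1/(2π·0.460·8.91) = 0.03883 m·K/W
ΣR = 0.001269 + 6.286×10^-4 + 3.574 + 3.069 + 0.03883 = 6.684 m·K/W
Q' = ΔT/ΣR = (393 K − 283.6 K)/6.684 = 16.37 W/m
From the inner boundary to the expanded polystyrene/phenolic foam interface, ΣR_partial = 3.576 m·K/W.
T_interface = T_in − Q'·ΣR_partial = 393 K − (16.37)(3.576) = 334.5 K

T = 334.5 K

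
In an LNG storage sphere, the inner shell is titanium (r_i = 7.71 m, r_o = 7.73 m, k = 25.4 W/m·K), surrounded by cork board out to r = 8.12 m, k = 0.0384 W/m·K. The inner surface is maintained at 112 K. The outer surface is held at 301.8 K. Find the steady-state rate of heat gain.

Treat each layer as a resistance in series:
  R_titanium = (1/7.71 − 1/7.73)/(4πk) = 3.356×10^-4/(4π·25.4) = 1.051×10^-6 K/W
  R_cork board = (1/7.73 − 1/8.12)/(4πk) = 0.006213/(4π·0.0384) = 0.01288 K/W
ΣR = 1.051×10^-6 + 0.01288 = 0.01288 K/W
Q = ΔT/ΣR = (112 K − 301.8 K)/0.01288 = -14700 W
(Negative Q ⇒ heat flows inward; heat gain = 14700 W.)

Q = 14.7 kW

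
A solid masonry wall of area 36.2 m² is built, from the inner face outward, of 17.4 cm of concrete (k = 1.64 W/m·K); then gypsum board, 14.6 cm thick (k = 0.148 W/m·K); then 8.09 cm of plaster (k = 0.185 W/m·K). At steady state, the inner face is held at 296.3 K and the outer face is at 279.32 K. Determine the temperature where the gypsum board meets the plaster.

T = 284.2 K

Treat each layer as a resistance in series:
  R_concrete = L/(kA) = 0.174/(1.64·36.2) = 0.002931 K/W
  R_gypsum board = L/(kA) = 0.146/(0.148·36.2) = 0.02725 K/W
  R_plaster = L/(kA) = 0.0809/(0.185·36.2) = 0.01208 K/W
ΣR = 0.002931 + 0.02725 + 0.01208 = 0.04226 K/W
Q = ΔT/ΣR = (296.3 K − 279.32 K)/0.04226 = 401.8 W
From the inner boundary to the gypsum board/plaster interface, ΣR_partial = 0.03018 K/W.
T_interface = T_in − Q·ΣR_partial = 296.3 K − (401.8)(0.03018) = 284.2 K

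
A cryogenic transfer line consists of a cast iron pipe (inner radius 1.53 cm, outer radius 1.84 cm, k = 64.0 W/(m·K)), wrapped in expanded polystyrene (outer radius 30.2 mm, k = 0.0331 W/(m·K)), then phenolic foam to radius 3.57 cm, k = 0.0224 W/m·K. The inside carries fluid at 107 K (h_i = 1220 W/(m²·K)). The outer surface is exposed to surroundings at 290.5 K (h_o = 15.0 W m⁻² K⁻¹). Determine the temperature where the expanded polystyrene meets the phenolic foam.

Treat each layer as a resistance in series:
  R'_conv,in = 1/(2πr h) = 1/(2π·0.0153·1220) = 0.008526 m·K/W
  R'_cast iron = ln(0.0184/0.0153)/(2πk) = 0.1845/(2π·64.0) = 4.588×10^-4 m·K/W
  R'_expanded polystyrene = ln(0.0302/0.0184)/(2πk) = 0.4955/(2π·0.0331) = 2.382 m·K/W
  R'_phenolic foam = ln(0.0357/0.0302)/(2πk) = 0.1673/(2π·0.0224) = 1.189 m·K/W
  R'_conv,out = 1/(2πr h) = 1/(2π·0.0357·15.0) = 0.2972 m·K/W
ΣR = 0.008526 + 4.588×10^-4 + 2.382 + 1.189 + 0.2972 = 3.877 m·K/W
Q' = ΔT/ΣR = (107 K − 290.5 K)/3.877 = -47.33 W/m
From the inner boundary to the expanded polystyrene/phenolic foam interface, ΣR_partial = 2.391 m·K/W.
T_interface = T_in − Q'·ΣR_partial = 107 K − (-47.33)(2.391) = 220.2 K

T = 220.2 K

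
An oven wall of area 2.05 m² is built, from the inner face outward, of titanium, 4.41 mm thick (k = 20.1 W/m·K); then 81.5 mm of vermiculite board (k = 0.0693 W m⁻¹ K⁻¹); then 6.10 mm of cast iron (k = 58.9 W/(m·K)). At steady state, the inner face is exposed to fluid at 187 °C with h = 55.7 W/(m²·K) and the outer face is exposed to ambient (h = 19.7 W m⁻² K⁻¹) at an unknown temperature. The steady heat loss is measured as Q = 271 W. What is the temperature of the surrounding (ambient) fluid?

Series resistances:
  R_conv,in = 1/(hA) = 1/(55.7·2.05) = 0.008758 K/W
  R_titanium = L/(kA) = 0.00441/(20.1·2.05) = 1.070×10^-4 K/W
  R_vermiculite board = L/(kA) = 0.0815/(0.0693·2.05) = 0.5737 K/W
  R_cast iron = L/(kA) = 0.00610/(58.9·2.05) = 5.052×10^-5 K/W
  R_conv,out = 1/(hA) = 1/(19.7·2.05) = 0.02476 K/W
ΣR = 0.6074 K/W
ΔT = Q·ΣR = 271 × 0.6074 = 164.6 K
Heat flows outward, so T_out = T_in − ΔT = 187 − 164.6 = 22.4 °C

T_out = 22.4 °C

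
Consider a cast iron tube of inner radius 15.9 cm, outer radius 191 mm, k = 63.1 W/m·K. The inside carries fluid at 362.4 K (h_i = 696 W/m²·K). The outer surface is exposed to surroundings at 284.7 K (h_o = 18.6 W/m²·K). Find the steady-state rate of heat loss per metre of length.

Resistance network (inner→outer):
  R'_conv,in = 1/(2πr h) = 1/(2π·0.159·696) = 0.001438 m·K/W
  R'_cast iron = ln(0.191/0.159)/(2πk) = 0.1834/(2π·63.1) = 4.625×10^-4 m·K/W
  R'_conv,out = 1/(2πr h) = 1/(2π·0.191·18.6) = 0.04480 m·K/W
ΣR = 0.001438 + 4.625×10^-4 + 0.04480 = 0.04670 m·K/W
Q' = ΔT/ΣR = (362.4 K − 284.7 K)/0.04670 = 1660 W/m

Q' = 1660 W/m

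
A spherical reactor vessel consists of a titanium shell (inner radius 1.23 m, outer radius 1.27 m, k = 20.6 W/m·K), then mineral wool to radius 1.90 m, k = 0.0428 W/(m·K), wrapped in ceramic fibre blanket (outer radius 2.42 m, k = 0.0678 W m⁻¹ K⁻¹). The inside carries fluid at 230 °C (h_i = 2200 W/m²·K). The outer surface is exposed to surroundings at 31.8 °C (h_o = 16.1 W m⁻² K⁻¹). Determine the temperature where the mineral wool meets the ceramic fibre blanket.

T = 74.6 °C

Treat each layer as a resistance in series:
  R_conv,in = 1/(4πr²h) = 1/(4π·1.23²·2200) = 2.391×10^-5 K/W
  R_titanium = (1/1.23 − 1/1.27)/(4πk) = 0.02561/(4π·20.6) = 9.892×10^-5 K/W
  R_mineral wool = (1/1.27 − 1/1.90)/(4πk) = 0.2611/(4π·0.0428) = 0.4854 K/W
  R_ceramic fibre blanket = (1/1.90 − 1/2.42)/(4πk) = 0.1131/(4π·0.0678) = 0.1327 K/W
  R_conv,out = 1/(4πr²h) = 1/(4π·2.42²·16.1) = 8.440×10^-4 K/W
ΣR = 2.391×10^-5 + 9.892×10^-5 + 0.4854 + 0.1327 + 8.440×10^-4 = 0.6191 K/W
Q = ΔT/ΣR = (230 °C − 31.8 °C)/0.6191 = 320.1 W
From the inner boundary to the mineral wool/ceramic fibre blanket interface, ΣR_partial = 0.4855 K/W.
T_interface = T_in − Q·ΣR_partial = 230 °C − (320.1)(0.4855) = 74.6 °C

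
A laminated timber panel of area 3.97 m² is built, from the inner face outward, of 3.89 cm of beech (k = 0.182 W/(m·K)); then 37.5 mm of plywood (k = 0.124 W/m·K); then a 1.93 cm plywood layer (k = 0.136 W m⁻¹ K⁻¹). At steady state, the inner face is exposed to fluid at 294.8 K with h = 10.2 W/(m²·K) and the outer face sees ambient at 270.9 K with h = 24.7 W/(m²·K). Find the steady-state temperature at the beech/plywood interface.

Series thermal resistances, inner to outer:
  R_conv,in = 1/(hA) = 1/(10.2·3.97) = 0.02470 K/W
  R_beech = L/(kA) = 0.0389/(0.182·3.97) = 0.05384 K/W
  R_plywood = L/(kA) = 0.0375/(0.124·3.97) = 0.07618 K/W
  R_plywood = L/(kA) = 0.0193/(0.136·3.97) = 0.03575 K/W
  R_conv,out = 1/(hA) = 1/(24.7·3.97) = 0.01020 K/W
ΣR = 0.02470 + 0.05384 + 0.07618 + 0.03575 + 0.01020 = 0.2007 K/W
Q = ΔT/ΣR = (294.8 K − 270.9 K)/0.2007 = 119.1 W
From the inner boundary to the beech/plywood interface, ΣR_partial = 0.07854 K/W.
T_interface = T_in − Q·ΣR_partial = 294.8 K − (119.1)(0.07854) = 285.4 K

T = 285.4 K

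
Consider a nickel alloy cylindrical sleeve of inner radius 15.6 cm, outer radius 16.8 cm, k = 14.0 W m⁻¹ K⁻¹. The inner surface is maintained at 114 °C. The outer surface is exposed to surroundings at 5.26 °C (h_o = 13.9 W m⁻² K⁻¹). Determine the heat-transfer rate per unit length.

Q' = 1580 W/m

Treat each layer as a resistance in series:
  R'_nickel alloy = ln(0.168/0.156)/(2πk) = 0.07411/(2π·14.0) = 8.425×10^-4 m·K/W
  R'_conv,out = 1/(2πr h) = 1/(2π·0.168·13.9) = 0.06815 m·K/W
ΣR = 8.425×10^-4 + 0.06815 = 0.06899 m·K/W
Q' = ΔT/ΣR = (114 °C − 5.26 °C)/0.06899 = 1580 W/m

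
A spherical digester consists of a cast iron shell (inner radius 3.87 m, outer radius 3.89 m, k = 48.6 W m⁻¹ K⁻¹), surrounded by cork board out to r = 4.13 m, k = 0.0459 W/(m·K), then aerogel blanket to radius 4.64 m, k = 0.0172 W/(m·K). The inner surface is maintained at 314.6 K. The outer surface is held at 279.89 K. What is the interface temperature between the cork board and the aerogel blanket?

Treat each layer as a resistance in series:
  R_cast iron = (1/3.87 − 1/3.89)/(4πk) = 0.001329/(4π·48.6) = 2.175×10^-6 K/W
  R_cork board = (1/3.89 − 1/4.13)/(4πk) = 0.01494/(4π·0.0459) = 0.02590 K/W
  R_aerogel blanket = (1/4.13 − 1/4.64)/(4πk) = 0.02661/(4π·0.0172) = 0.1231 K/W
ΣR = 2.175×10^-6 + 0.02590 + 0.1231 = 0.1490 K/W
Q = ΔT/ΣR = (314.6 K − 279.89 K)/0.1490 = 233.0 W
From the inner boundary to the cork board/aerogel blanket interface, ΣR_partial = 0.02590 K/W.
T_interface = T_in − Q·ΣR_partial = 314.6 K − (233.0)(0.02590) = 308.6 K

T = 308.6 K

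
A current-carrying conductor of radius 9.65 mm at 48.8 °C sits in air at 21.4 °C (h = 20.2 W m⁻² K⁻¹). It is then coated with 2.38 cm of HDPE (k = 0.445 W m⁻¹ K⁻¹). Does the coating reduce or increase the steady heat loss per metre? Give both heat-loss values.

increases: 33.6 → 40.3 W/m

Critical radius for a cylinder: r_cr = k/h = 0.0220 m = 2.20 cm.
Outer radius after coating: r₂ = 0.00965 + 0.0238 = 0.03345 m.
r₁ < r_cr < r₂: heat loss rises to a maximum at r_cr then falls. Whether the coating helps depends on whether Q(r₂) has dropped back below Q(r₁).
Bare: R = 1/(2πr₁h) = 0.8165 m·K/W; Q = 27.4/0.8165 = 33.6 W/m.
Coated: R = R_cond + R_conv = 0.6801 m·K/W; Q = 27.4/0.6801 = 40.3 W/m.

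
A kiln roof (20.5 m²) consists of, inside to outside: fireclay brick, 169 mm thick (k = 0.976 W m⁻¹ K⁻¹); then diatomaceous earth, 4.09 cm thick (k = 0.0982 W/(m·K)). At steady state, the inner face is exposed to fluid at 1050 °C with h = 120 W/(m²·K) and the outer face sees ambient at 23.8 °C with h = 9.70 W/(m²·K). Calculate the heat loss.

Q = 30.0 kW

Series thermal resistances, inner to outer:
  R_conv,in = 1/(hA) = 1/(120·20.5) = 4.065×10^-4 K/W
  R_fireclay brick = L/(kA) = 0.169/(0.976·20.5) = 0.008447 K/W
  R_diatomaceous earth = L/(kA) = 0.0409/(0.0982·20.5) = 0.02032 K/W
  R_conv,out = 1/(hA) = 1/(9.70·20.5) = 0.005029 K/W
ΣR = 4.065×10^-4 + 0.008447 + 0.02032 + 0.005029 = 0.03420 K/W
Q = ΔT/ΣR = (1050 °C − 23.8 °C)/0.03420 = 30000 W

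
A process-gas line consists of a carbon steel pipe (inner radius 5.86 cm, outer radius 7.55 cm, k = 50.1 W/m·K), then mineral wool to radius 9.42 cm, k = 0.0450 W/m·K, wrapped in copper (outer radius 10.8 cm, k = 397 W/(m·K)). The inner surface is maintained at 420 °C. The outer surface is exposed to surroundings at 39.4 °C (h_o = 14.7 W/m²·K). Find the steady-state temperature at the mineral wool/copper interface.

T = 82.6 °C

Treat each layer as a resistance in series:
  R'_carbon steel = ln(0.0755/0.0586)/(2πk) = 0.2534/(2π·50.1) = 8.050×10^-4 m·K/W
  R'_mineral wool = ln(0.0942/0.0755)/(2πk) = 0.2213/(2π·0.0450) = 0.7826 m·K/W
  R'_copper = ln(0.108/0.0942)/(2πk) = 0.1367/(2π·397) = 5.481×10^-5 m·K/W
  R'_conv,out = 1/(2πr h) = 1/(2π·0.108·14.7) = 0.1002 m·K/W
ΣR = 8.050×10^-4 + 0.7826 + 5.481×10^-5 + 0.1002 = 0.8837 m·K/W
Q' = ΔT/ΣR = (420 °C − 39.4 °C)/0.8837 = 430.7 W/m
From the inner boundary to the mineral wool/copper interface, ΣR_partial = 0.7834 m·K/W.
T_interface = T_in − Q'·ΣR_partial = 420 °C − (430.7)(0.7834) = 82.6 °C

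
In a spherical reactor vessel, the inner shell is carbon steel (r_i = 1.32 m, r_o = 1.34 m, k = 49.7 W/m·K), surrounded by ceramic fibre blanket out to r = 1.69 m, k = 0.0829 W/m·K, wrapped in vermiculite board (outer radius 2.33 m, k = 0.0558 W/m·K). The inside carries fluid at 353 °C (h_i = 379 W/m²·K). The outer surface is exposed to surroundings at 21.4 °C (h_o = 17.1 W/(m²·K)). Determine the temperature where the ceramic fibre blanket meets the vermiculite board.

T = 224 °C

Series thermal resistances, inner to outer:
  R_conv,in = 1/(4πr²h) = 1/(4π·1.32²·379) = 1.205×10^-4 K/W
  R_carbon steel = (1/1.32 − 1/1.34)/(4πk) = 0.01131/(4π·49.7) = 1.810×10^-5 K/W
  R_ceramic fibre blanket = (1/1.34 − 1/1.69)/(4πk) = 0.1546/(4π·0.0829) = 0.1484 K/W
  R_vermiculite board = (1/1.69 − 1/2.33)/(4πk) = 0.1625/(4π·0.0558) = 0.2318 K/W
  R_conv,out = 1/(4πr²h) = 1/(4π·2.33²·17.1) = 8.572×10^-4 K/W
ΣR = 1.205×10^-4 + 1.810×10^-5 + 0.1484 + 0.2318 + 8.572×10^-4 = 0.3812 K/W
Q = ΔT/ΣR = (353 °C − 21.4 °C)/0.3812 = 869.9 W
From the inner boundary to the ceramic fibre blanket/vermiculite board interface, ΣR_partial = 0.1485 K/W.
T_interface = T_in − Q·ΣR_partial = 353 °C − (869.9)(0.1485) = 224 °C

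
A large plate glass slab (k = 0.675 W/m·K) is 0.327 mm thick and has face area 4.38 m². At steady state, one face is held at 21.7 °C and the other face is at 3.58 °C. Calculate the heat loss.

Q = kA·ΔT/L = 0.675 × 4.38 × |21.7 °C − 3.58 °C| / 3.27×10^-4 = 1.64×10^5 W

Q = 164 kW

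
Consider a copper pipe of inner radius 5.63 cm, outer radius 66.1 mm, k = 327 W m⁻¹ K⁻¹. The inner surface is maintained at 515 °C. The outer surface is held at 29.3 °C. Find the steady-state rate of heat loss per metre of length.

Q' = 2πk·ΔT/ln(r₂/r₁) = 2π × 327 × 485.7 / ln(0.0661/0.0563) = 6.22×10^6 W/m

Q' = 6220 kW/m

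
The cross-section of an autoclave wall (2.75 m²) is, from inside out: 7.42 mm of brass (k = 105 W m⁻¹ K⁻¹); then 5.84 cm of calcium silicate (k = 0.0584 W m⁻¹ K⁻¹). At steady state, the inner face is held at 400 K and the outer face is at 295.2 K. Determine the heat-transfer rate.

Q = 288 W

Treat each layer as a resistance in series:
  R_brass = L/(kA) = 0.00742/(105·2.75) = 2.570×10^-5 K/W
  R_calcium silicate = L/(kA) = 0.0584/(0.0584·2.75) = 0.3636 K/W
ΣR = 2.570×10^-5 + 0.3636 = 0.3636 K/W
Q = ΔT/ΣR = (400 K − 295.2 K)/0.3636 = 288 W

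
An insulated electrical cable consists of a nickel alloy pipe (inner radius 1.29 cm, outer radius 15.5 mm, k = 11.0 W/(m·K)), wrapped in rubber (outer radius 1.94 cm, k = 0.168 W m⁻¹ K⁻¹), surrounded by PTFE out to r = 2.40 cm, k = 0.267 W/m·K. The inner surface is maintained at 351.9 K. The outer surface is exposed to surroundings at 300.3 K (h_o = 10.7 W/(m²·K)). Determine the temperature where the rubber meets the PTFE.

Treat each layer as a resistance in series:
  R'_nickel alloy = ln(0.0155/0.0129)/(2πk) = 0.1836/(2π·11.0) = 0.002657 m·K/W
  R'_rubber = ln(0.0194/0.0155)/(2πk) = 0.2244/(2π·0.168) = 0.2126 m·K/W
  R'_PTFE = ln(0.0240/0.0194)/(2πk) = 0.2128/(2π·0.267) = 0.1268 m·K/W
  R'_conv,out = 1/(2πr h) = 1/(2π·0.0240·10.7) = 0.6198 m·K/W
ΣR = 0.002657 + 0.2126 + 0.1268 + 0.6198 = 0.9619 m·K/W
Q' = ΔT/ΣR = (351.9 K − 300.3 K)/0.9619 = 53.64 W/m
From the inner boundary to the rubber/PTFE interface, ΣR_partial = 0.2153 m·K/W.
T_interface = T_in − Q'·ΣR_partial = 351.9 K − (53.64)(0.2153) = 340.4 K

T = 340.4 K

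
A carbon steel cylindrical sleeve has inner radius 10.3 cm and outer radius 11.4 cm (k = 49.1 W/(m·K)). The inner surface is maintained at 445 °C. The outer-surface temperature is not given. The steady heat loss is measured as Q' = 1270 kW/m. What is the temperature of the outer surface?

T_out = 27.3 °C

Series resistances:
  R'_carbon steel = ln(0.114/0.103)/(2πk) = 0.1015/(2π·49.1) = 3.289×10^-4 m·K/W
ΣR = 3.289×10^-4 m·K/W
ΔT = Q'·ΣR = 1.27×10^6 × 3.289×10^-4 = 417.7 K
Heat flows outward, so T_out = T_in − ΔT = 445 − 417.7 = 27.3 °C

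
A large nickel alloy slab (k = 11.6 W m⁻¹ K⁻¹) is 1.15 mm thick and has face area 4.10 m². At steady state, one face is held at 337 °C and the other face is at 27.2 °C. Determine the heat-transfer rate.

Q = kA·ΔT/L = 11.6 × 4.10 × |337 °C − 27.2 °C| / 0.00115 = 1.28×10^7 W

Q = 12800 kW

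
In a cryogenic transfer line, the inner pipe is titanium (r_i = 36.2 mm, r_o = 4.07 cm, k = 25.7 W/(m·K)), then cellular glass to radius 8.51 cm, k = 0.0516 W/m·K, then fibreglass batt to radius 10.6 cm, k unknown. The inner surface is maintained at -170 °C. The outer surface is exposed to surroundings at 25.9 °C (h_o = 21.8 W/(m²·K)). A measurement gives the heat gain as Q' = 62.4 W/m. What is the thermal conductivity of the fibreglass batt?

ΣR = ΔT/Q' = |-170 − 25.9|/62.4 = 3.139 m·K/W
Known resistances:
  R'_titanium = ln(0.0407/0.0362)/(2πk) = 0.1172/(2π·25.7) = 7.256×10^-4 m·K/W
  R'_cellular glass = ln(0.0851/0.0407)/(2πk) = 0.7376/(2π·0.0516) = 2.275 m·K/W
  R'_conv,out = 1/(2πr h) = 1/(2π·0.106·21.8) = 0.06887 m·K/W
R_fibreglass batt = ΣR − ΣR_known = 3.139 − 2.345 = 0.7940 m·K/W
ln(r₂/r₁)/(2πk) = 0.7940 ⇒ k = 0.2196/(2π·0.7940) = 0.0440 W/m·K

k = 0.0440 W/m·K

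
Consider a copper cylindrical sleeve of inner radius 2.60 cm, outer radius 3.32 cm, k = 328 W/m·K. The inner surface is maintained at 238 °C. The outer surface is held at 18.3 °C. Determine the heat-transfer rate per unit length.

Q' = 2πk·ΔT/ln(r₂/r₁) = 2π × 328 × 219.7 / ln(0.0332/0.0260) = 1.85×10^6 W/m

Q' = 1850 kW/m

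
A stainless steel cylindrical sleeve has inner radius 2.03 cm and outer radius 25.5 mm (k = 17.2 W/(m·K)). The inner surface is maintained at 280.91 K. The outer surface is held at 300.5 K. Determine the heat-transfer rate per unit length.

Q' = 2πk·ΔT/ln(r₂/r₁) = 2π × 17.2 × 19.59 / ln(0.0255/0.0203) = 9280 W/m

Q' = 9.28 kW/m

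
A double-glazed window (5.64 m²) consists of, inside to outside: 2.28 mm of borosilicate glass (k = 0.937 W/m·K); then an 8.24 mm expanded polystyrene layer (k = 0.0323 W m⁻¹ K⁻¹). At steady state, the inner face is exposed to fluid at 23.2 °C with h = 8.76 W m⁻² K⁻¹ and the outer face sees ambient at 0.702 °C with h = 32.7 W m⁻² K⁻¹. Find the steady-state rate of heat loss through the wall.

Series thermal resistances, inner to outer:
  R_conv,in = 1/(hA) = 1/(8.76·5.64) = 0.02024 K/W
  R_borosilicate glass = L/(kA) = 0.00228/(0.937·5.64) = 4.314×10^-4 K/W
  R_expanded polystyrene = L/(kA) = 0.00824/(0.0323·5.64) = 0.04523 K/W
  R_conv,out = 1/(hA) = 1/(32.7·5.64) = 0.005422 K/W
ΣR = 0.02024 + 4.314×10^-4 + 0.04523 + 0.005422 = 0.07132 K/W
Q = ΔT/ΣR = (23.2 °C − 0.702 °C)/0.07132 = 315 W

Q = 315 W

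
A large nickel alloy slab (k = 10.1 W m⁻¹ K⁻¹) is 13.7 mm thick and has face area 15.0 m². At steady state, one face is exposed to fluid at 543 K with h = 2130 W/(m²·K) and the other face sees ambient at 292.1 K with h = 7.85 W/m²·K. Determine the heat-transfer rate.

Q = 29100 W

Treat each layer as a resistance in series:
  R_conv,in = 1/(hA) = 1/(2130·15.0) = 3.130×10^-5 K/W
  R_nickel alloy = L/(kA) = 0.0137/(10.1·15.0) = 9.043×10^-5 K/W
  R_conv,out = 1/(hA) = 1/(7.85·15.0) = 0.008493 K/W
ΣR = 3.130×10^-5 + 9.043×10^-5 + 0.008493 = 0.008615 K/W
Q = ΔT/ΣR = (543 K − 292.1 K)/0.008615 = 29100 W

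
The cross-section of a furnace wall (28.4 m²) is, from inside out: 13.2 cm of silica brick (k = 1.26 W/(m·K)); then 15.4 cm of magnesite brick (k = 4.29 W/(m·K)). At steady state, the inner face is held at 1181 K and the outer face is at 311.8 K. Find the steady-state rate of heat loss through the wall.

Q = 175 kW

Series thermal resistances, inner to outer:
  R_silica brick = L/(kA) = 0.132/(1.26·28.4) = 0.003689 K/W
  R_magnesite brick = L/(kA) = 0.154/(4.29·28.4) = 0.001264 K/W
ΣR = 0.003689 + 0.001264 = 0.004953 K/W
Q = ΔT/ΣR = (1181 K − 311.8 K)/0.004953 = 1.75×10^5 W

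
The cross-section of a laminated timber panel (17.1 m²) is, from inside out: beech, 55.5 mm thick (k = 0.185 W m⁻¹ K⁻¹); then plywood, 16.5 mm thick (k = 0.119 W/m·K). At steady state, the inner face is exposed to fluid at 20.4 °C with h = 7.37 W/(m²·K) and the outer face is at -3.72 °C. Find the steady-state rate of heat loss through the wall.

Q = 718 W

Resistance network (inner→outer):
  R_conv,in = 1/(hA) = 1/(7.37·17.1) = 0.007935 K/W
  R_beech = L/(kA) = 0.0555/(0.185·17.1) = 0.01754 K/W
  R_plywood = L/(kA) = 0.0165/(0.119·17.1) = 0.008109 K/W
ΣR = 0.007935 + 0.01754 + 0.008109 = 0.03358 K/W
Q = ΔT/ΣR = (20.4 °C − -3.72 °C)/0.03358 = 718 W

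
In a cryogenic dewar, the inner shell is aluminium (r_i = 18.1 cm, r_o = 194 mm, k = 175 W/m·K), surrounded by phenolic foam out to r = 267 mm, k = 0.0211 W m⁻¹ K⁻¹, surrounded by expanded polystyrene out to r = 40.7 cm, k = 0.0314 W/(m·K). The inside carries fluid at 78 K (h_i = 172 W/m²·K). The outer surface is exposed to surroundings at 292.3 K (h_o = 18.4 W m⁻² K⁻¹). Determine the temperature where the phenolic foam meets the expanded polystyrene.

T = 210.5 K

Series thermal resistances, inner to outer:
  R_conv,in = 1/(4πr²h) = 1/(4π·0.181²·172) = 0.01412 K/W
  R_aluminium = (1/0.181 − 1/0.194)/(4πk) = 0.3702/(4π·175) = 1.684×10^-4 K/W
  R_phenolic foam = (1/0.194 − 1/0.267)/(4πk) = 1.409/(4π·0.0211) = 5.315 K/W
  R_expanded polystyrene = (1/0.267 − 1/0.407)/(4πk) = 1.288/(4π·0.0314) = 3.265 K/W
  R_conv,out = 1/(4πr²h) = 1/(4π·0.407²·18.4) = 0.02611 K/W
ΣR = 0.01412 + 1.684×10^-4 + 5.315 + 3.265 + 0.02611 = 8.620 K/W
Q = ΔT/ΣR = (78 K − 292.3 K)/8.620 = -24.86 W
From the inner boundary to the phenolic foam/expanded polystyrene interface, ΣR_partial = 5.329 K/W.
T_interface = T_in − Q·ΣR_partial = 78 K − (-24.86)(5.329) = 210.5 K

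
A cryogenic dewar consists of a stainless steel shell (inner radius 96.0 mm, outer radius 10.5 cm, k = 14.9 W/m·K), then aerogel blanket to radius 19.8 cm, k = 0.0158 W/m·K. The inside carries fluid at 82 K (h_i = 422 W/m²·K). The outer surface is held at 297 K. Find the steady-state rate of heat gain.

Q = 9.53 W

Series thermal resistances, inner to outer:
  R_conv,in = 1/(4πr²h) = 1/(4π·0.0960²·422) = 0.02046 K/W
  R_stainless steel = (1/0.0960 − 1/0.105)/(4πk) = 0.8929/(4π·14.9) = 0.004769 K/W
  R_aerogel blanket = (1/0.105 − 1/0.198)/(4πk) = 4.473/(4π·0.0158) = 22.53 K/W
ΣR = 0.02046 + 0.004769 + 22.53 = 22.56 K/W
Q = ΔT/ΣR = (82 K − 297 K)/22.56 = -9.53 W
(Negative Q ⇒ heat flows inward; heat gain = 9.53 W.)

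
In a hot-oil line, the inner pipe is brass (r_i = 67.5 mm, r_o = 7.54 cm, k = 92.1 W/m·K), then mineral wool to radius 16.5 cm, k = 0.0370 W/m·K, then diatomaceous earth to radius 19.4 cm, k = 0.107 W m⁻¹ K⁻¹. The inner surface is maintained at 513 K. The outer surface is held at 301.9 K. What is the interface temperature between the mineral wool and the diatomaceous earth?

Resistance network (inner→outer):
  R'_brass = ln(0.0754/0.0675)/(2πk) = 0.1107/(2π·92.1) = 1.913×10^-4 m·K/W
  R'_mineral wool = ln(0.165/0.0754)/(2πk) = 0.7831/(2π·0.0370) = 3.369 m·K/W
  R'_diatomaceous earth = ln(0.194/0.165)/(2πk) = 0.1619/(2π·0.107) = 0.2408 m·K/W
ΣR = 1.913×10^-4 + 3.369 + 0.2408 = 3.610 m·K/W
Q' = ΔT/ΣR = (513 K − 301.9 K)/3.610 = 58.48 W/m
From the inner boundary to the mineral wool/diatomaceous earth interface, ΣR_partial = 3.369 m·K/W.
T_interface = T_in − Q'·ΣR_partial = 513 K − (58.48)(3.369) = 316.0 K

T = 316.0 K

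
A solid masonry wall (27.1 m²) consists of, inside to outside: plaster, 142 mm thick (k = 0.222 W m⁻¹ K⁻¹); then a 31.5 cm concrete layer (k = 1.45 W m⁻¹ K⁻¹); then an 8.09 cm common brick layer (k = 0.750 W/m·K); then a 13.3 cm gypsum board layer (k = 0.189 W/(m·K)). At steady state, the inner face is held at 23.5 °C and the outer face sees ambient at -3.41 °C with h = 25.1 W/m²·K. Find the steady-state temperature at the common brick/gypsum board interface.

Series thermal resistances, inner to outer:
  R_plaster = L/(kA) = 0.142/(0.222·27.1) = 0.02360 K/W
  R_concrete = L/(kA) = 0.315/(1.45·27.1) = 0.008016 K/W
  R_common brick = L/(kA) = 0.0809/(0.750·27.1) = 0.003980 K/W
  R_gypsum board = L/(kA) = 0.133/(0.189·27.1) = 0.02597 K/W
  R_conv,out = 1/(hA) = 1/(25.1·27.1) = 0.001470 K/W
ΣR = 0.02360 + 0.008016 + 0.003980 + 0.02597 + 0.001470 = 0.06304 K/W
Q = ΔT/ΣR = (23.5 °C − -3.41 °C)/0.06304 = 426.9 W
From the inner boundary to the common brick/gypsum board interface, ΣR_partial = 0.03560 K/W.
T_interface = T_in − Q·ΣR_partial = 23.5 °C − (426.9)(0.03560) = 8.30 °C

T = 8.30 °C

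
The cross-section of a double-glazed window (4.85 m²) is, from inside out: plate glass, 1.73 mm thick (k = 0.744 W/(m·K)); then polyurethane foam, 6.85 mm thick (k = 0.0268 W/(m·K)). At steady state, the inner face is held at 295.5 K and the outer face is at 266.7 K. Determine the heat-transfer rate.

Q = 542 W

Treat each layer as a resistance in series:
  R_plate glass = L/(kA) = 0.00173/(0.744·4.85) = 4.794×10^-4 K/W
  R_polyurethane foam = L/(kA) = 0.00685/(0.0268·4.85) = 0.05270 K/W
ΣR = 4.794×10^-4 + 0.05270 = 0.05318 K/W
Q = ΔT/ΣR = (295.5 K − 266.7 K)/0.05318 = 542 W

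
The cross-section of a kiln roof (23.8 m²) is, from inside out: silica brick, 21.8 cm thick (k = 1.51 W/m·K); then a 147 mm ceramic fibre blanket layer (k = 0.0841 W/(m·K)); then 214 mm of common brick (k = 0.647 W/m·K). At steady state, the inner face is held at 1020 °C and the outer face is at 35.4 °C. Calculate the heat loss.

Resistance network (inner→outer):
  R_silica brick = L/(kA) = 0.218/(1.51·23.8) = 0.006066 K/W
  R_ceramic fibre blanket = L/(kA) = 0.147/(0.0841·23.8) = 0.07344 K/W
  R_common brick = L/(kA) = 0.214/(0.647·23.8) = 0.01390 K/W
ΣR = 0.006066 + 0.07344 + 0.01390 = 0.09341 K/W
Q = ΔT/ΣR = (1020 °C − 35.4 °C)/0.09341 = 10500 W

Q = 10.5 kW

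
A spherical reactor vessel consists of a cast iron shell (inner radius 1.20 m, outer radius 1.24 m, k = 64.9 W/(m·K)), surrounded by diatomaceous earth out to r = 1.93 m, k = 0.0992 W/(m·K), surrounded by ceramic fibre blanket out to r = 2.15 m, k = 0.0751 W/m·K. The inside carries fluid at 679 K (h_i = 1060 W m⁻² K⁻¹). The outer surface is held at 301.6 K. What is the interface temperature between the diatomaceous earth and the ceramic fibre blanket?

T = 375 K

Series thermal resistances, inner to outer:
  R_conv,in = 1/(4πr²h) = 1/(4π·1.20²·1060) = 5.213×10^-5 K/W
  R_cast iron = (1/1.20 − 1/1.24)/(4πk) = 0.02688/(4π·64.9) = 3.296×10^-5 K/W
  R_diatomaceous earth = (1/1.24 − 1/1.93)/(4πk) = 0.2883/(4π·0.0992) = 0.2313 K/W
  R_ceramic fibre blanket = (1/1.93 − 1/2.15)/(4πk) = 0.05302/(4π·0.0751) = 0.05618 K/W
ΣR = 5.213×10^-5 + 3.296×10^-5 + 0.2313 + 0.05618 = 0.2876 K/W
Q = ΔT/ΣR = (679 K − 301.6 K)/0.2876 = 1312 W
From the inner boundary to the diatomaceous earth/ceramic fibre blanket interface, ΣR_partial = 0.2314 K/W.
T_interface = T_in − Q·ΣR_partial = 679 K − (1312)(0.2314) = 375 K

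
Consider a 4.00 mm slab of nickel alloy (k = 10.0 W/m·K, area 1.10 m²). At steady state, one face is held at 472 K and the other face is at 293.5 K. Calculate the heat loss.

Q = kA·ΔT/L = 10.0 × 1.10 × |472 K − 293.5 K| / 0.00400 = 4.91×10^5 W

Q = 4.91×10^5 W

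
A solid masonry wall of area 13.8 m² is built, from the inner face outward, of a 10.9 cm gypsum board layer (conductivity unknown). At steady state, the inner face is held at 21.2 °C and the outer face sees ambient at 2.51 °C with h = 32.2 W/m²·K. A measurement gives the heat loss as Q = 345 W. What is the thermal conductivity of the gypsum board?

k = 0.152 W/m·K

ΣR = ΔT/Q = |21.2 − 2.51|/345 = 0.05417 K/W
Known resistances:
  R_conv,out = 1/(hA) = 1/(32.2·13.8) = 0.002250 K/W
R_gypsum board = ΣR − ΣR_known = 0.05417 − 0.002250 = 0.05192 K/W
L/(kA) = 0.05192 ⇒ k = 0.109/(0.05192·13.8) = 0.152 W/m·K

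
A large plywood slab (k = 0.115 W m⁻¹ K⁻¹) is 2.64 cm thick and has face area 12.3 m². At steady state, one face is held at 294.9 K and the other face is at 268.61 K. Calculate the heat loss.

Q = 1410 W

Q = kA·ΔT/L = 0.115 × 12.3 × |294.9 K − 268.61 K| / 0.0264 = 1410 W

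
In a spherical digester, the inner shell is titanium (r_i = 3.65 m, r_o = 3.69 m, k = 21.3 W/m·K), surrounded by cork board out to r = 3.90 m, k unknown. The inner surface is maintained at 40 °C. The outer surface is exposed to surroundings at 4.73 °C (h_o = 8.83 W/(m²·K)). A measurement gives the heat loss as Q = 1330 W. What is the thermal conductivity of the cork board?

k = 0.0448 W/m·K

ΣR = ΔT/Q = |40 − 4.73|/1330 = 0.02652 K/W
Known resistances:
  R_titanium = (1/3.65 − 1/3.69)/(4πk) = 0.002970/(4π·21.3) = 1.110×10^-5 K/W
  R_conv,out = 1/(4πr²h) = 1/(4π·3.90²·8.83) = 5.925×10^-4 K/W
R_cork board = ΣR − ΣR_known = 0.02652 − 6.036×10^-4 = 0.02592 K/W
(1/r₁−1/r₂)/(4πk) = 0.02592 ⇒ k = 0.01459/(4π·0.02592) = 0.0448 W/m·K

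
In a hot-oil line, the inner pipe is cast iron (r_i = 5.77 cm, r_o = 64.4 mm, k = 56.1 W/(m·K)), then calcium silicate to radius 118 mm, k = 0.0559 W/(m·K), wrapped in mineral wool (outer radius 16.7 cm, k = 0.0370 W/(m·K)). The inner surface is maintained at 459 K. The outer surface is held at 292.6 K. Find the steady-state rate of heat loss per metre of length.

Series thermal resistances, inner to outer:
  R'_cast iron = ln(0.0644/0.0577)/(2πk) = 0.1099/(2π·56.1) = 3.117×10^-4 m·K/W
  R'_calcium silicate = ln(0.118/0.0644)/(2πk) = 0.6056/(2π·0.0559) = 1.724 m·K/W
  R'_mineral wool = ln(0.167/0.118)/(2πk) = 0.3473/(2π·0.0370) = 1.494 m·K/W
ΣR = 3.117×10^-4 + 1.724 + 1.494 = 3.218 m·K/W
Q' = ΔT/ΣR = (459 K − 292.6 K)/3.218 = 51.7 W/m

Q' = 51.7 W/m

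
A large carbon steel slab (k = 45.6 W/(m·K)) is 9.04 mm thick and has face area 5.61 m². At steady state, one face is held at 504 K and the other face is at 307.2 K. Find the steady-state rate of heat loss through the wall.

Q = kA·ΔT/L = 45.6 × 5.61 × |504 K − 307.2 K| / 0.00904 = 5.57×10^6 W

Q = 5.57×10^6 W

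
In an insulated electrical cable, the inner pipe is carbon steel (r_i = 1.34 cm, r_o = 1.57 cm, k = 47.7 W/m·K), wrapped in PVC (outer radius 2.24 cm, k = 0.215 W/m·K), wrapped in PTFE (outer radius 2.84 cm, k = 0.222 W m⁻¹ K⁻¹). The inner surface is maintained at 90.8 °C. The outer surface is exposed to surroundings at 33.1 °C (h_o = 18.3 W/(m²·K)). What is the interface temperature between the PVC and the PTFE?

T = 70.2 °C

Series thermal resistances, inner to outer:
  R'_carbon steel = ln(0.0157/0.0134)/(2πk) = 0.1584/(2π·47.7) = 5.285×10^-4 m·K/W
  R'_PVC = ln(0.0224/0.0157)/(2πk) = 0.3554/(2π·0.215) = 0.2631 m·K/W
  R'_PTFE = ln(0.0284/0.0224)/(2πk) = 0.2373/(2π·0.222) = 0.1701 m·K/W
  R'_conv,out = 1/(2πr h) = 1/(2π·0.0284·18.3) = 0.3062 m·K/W
ΣR = 5.285×10^-4 + 0.2631 + 0.1701 + 0.3062 = 0.7399 m·K/W
Q' = ΔT/ΣR = (90.8 °C − 33.1 °C)/0.7399 = 77.98 W/m
From the inner boundary to the PVC/PTFE interface, ΣR_partial = 0.2636 m·K/W.
T_interface = T_in − Q'·ΣR_partial = 90.8 °C − (77.98)(0.2636) = 70.2 °C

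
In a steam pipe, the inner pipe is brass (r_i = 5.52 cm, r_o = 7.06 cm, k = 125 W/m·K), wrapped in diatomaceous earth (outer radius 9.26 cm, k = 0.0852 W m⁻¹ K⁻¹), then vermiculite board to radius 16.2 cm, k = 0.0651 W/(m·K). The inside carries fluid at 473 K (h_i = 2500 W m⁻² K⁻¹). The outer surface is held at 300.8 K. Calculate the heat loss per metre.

Q' = 91.8 W/m

Resistance network (inner→outer):
  R'_conv,in = 1/(2πr h) = 1/(2π·0.0552·2500) = 0.001153 m·K/W
  R'_brass = ln(0.0706/0.0552)/(2πk) = 0.2461/(2π·125) = 3.133×10^-4 m·K/W
  R'_diatomaceous earth = ln(0.0926/0.0706)/(2πk) = 0.2713/(2π·0.0852) = 0.5067 m·K/W
  R'_vermiculite board = ln(0.162/0.0926)/(2πk) = 0.5593/(2π·0.0651) = 1.367 m·K/W
ΣR = 0.001153 + 3.133×10^-4 + 0.5067 + 1.367 = 1.875 m·K/W
Q' = ΔT/ΣR = (473 K − 300.8 K)/1.875 = 91.8 W/m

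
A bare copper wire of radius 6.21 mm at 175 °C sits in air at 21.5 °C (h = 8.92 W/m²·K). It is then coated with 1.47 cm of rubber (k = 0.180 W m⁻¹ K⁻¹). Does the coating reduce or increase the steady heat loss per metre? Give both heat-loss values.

increases: 53.4 → 79.7 W/m

Critical radius for a cylinder: r_cr = k/h = 0.0202 m = 2.02 cm.
Outer radius after coating: r₂ = 0.00621 + 0.0147 = 0.02091 m.
r₁ < r_cr < r₂: heat loss rises to a maximum at r_cr then falls. Whether the coating helps depends on whether Q(r₂) has dropped back below Q(r₁).
Bare: R = 1/(2πr₁h) = 2.873 m·K/W; Q = 153.5/2.873 = 53.4 W/m.
Coated: R = R_cond + R_conv = 1.927 m·K/W; Q = 153.5/1.927 = 79.7 W/m.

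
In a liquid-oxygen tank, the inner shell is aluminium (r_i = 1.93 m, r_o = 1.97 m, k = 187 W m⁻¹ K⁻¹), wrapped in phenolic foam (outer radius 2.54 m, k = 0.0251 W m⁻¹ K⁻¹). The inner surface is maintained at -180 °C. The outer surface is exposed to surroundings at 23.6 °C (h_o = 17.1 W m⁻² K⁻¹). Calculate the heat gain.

Q = 563 W

Resistance network (inner→outer):
  R_aluminium = (1/1.93 − 1/1.97)/(4πk) = 0.01052/(4π·187) = 4.477×10^-6 K/W
  R_phenolic foam = (1/1.97 − 1/2.54)/(4πk) = 0.1139/(4π·0.0251) = 0.3612 K/W
  R_conv,out = 1/(4πr²h) = 1/(4π·2.54²·17.1) = 7.213×10^-4 K/W
ΣR = 4.477×10^-6 + 0.3612 + 7.213×10^-4 = 0.3619 K/W
Q = ΔT/ΣR = (-180 °C − 23.6 °C)/0.3619 = -563 W
(Negative Q ⇒ heat flows inward; heat gain = 563 W.)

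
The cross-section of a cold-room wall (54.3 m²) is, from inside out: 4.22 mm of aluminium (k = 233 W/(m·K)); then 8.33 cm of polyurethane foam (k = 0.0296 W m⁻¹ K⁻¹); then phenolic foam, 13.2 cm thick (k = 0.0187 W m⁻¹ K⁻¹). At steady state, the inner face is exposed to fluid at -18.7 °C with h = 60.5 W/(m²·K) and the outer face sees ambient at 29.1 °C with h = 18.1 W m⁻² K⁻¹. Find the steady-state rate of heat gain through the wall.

Q = 261 W

Treat each layer as a resistance in series:
  R_conv,in = 1/(hA) = 1/(60.5·54.3) = 3.044×10^-4 K/W
  R_aluminium = L/(kA) = 0.00422/(233·54.3) = 3.335×10^-7 K/W
  R_polyurethane foam = L/(kA) = 0.0833/(0.0296·54.3) = 0.05183 K/W
  R_phenolic foam = L/(kA) = 0.132/(0.0187·54.3) = 0.1300 K/W
  R_conv,out = 1/(hA) = 1/(18.1·54.3) = 0.001017 K/W
ΣR = 3.044×10^-4 + 3.335×10^-7 + 0.05183 + 0.1300 + 0.001017 = 0.1832 K/W
Q = ΔT/ΣR = (-18.7 °C − 29.1 °C)/0.1832 = -261 W
(Negative Q ⇒ heat flows inward; heat gain = 261 W.)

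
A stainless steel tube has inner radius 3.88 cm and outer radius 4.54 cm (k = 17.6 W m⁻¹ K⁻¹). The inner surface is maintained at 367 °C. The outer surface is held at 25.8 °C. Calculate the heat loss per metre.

Q' = 2.40×10^5 W/m

Q' = 2πk·ΔT/ln(r₂/r₁) = 2π × 17.6 × 341.2 / ln(0.0454/0.0388) = 2.40×10^5 W/m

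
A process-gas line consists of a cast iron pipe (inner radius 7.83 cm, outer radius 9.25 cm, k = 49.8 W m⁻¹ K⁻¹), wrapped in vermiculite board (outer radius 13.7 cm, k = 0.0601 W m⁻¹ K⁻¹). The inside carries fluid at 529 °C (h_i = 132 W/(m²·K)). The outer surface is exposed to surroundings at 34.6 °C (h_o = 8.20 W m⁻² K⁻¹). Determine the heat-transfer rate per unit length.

Q' = 413 W/m

Series thermal resistances, inner to outer:
  R'_conv,in = 1/(2πr h) = 1/(2π·0.0783·132) = 0.01540 m·K/W
  R'_cast iron = ln(0.0925/0.0783)/(2πk) = 0.1667/(2π·49.8) = 5.326×10^-4 m·K/W
  R'_vermiculite board = ln(0.137/0.0925)/(2πk) = 0.3928/(2π·0.0601) = 1.040 m·K/W
  R'_conv,out = 1/(2πr h) = 1/(2π·0.137·8.20) = 0.1417 m·K/W
ΣR = 0.01540 + 5.326×10^-4 + 1.040 + 0.1417 = 1.198 m·K/W
Q' = ΔT/ΣR = (529 °C − 34.6 °C)/1.198 = 413 W/m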